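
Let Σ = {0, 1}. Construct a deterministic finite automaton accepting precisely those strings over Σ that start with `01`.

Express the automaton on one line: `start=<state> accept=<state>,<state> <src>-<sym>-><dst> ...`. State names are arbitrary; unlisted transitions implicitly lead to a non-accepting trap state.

start=A accept=C A-0->B A-1->D B-0->D B-1->C C-0->C C-1->C D-0->D D-1->D

Check the first 2 symbols one by one: A through B record how many have matched `01` so far; any wrong symbol goes to the dead state D. After all 2 match we enter the accepting sink C.
       0  1 
>  A   B  D 
   B   D  C 
 * C   C  C 
   D   D  D 
(> = start, * = accepting)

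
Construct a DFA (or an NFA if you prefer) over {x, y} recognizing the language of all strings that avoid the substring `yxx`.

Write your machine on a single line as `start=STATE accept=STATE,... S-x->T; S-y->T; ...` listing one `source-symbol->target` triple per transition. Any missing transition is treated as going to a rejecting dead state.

start=q0; accept=q0,q1,q2; q0-x->q0; q0-y->q1; q1-x->q2; q1-y->q1; q2-x->q3; q2-y->q1; q3-x->q3; q3-y->q3

This is the complement of 'contains `yxx`'. Use the same substring-matching states — q0 through q3 holding how much of `yxx` has just been matched — but flip the accepting set: everything except the trap q3 accepts.
        x   y  
>* q0   q0  q1 
 * q1   q2  q1 
 * q2   q3  q1 
   q3   q3  q3 
(> = start, * = accepting)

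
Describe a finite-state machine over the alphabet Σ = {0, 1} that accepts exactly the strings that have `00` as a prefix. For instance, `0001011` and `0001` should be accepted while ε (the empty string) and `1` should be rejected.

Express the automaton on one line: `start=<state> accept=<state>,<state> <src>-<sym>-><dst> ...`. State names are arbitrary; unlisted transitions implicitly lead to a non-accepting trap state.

start=A accept=C A-0->B A-1->D B-0->C B-1->D C-0->C C-1->C D-0->D D-1->D

Check the first 2 symbols one by one: A through B record how many have matched `00` so far; any wrong symbol goes to the dead state D. After all 2 match we enter the accepting sink C.
A 4-state machine:
       0  1 
>  A   B  D 
   B   C  D 
 * C   C  C 
   D   D  D 
(> = start, * = accepting)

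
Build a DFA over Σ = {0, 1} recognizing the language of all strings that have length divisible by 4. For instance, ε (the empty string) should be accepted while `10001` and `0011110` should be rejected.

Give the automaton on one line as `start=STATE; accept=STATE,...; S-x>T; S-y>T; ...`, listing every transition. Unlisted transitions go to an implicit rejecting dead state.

start=S0; accept=S0; S0-0>S1; S0-1>S1; S1-0>S2; S1-1>S2; S2-0>S3; S2-1>S3; S3-0>S0; S3-1>S0

Count input length modulo 4: every symbol advances one step around the cycle S0 → S1 → S2 → S3 → S0. Accept at S0.
4 states suffice.
        0   1  
>* S0   S1  S1 
   S1   S2  S2 
   S2   S3  S3 
   S3   S0  S0 
(> = start, * = accepting)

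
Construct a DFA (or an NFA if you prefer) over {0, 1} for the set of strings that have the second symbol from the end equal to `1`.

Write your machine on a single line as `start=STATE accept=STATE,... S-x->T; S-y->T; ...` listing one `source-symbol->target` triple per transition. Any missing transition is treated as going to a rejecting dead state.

Because acceptance depends on a position counted from the end, the machine has to buffer the most recent 2 symbols. Make each state the string of the last up-to-2 symbols read; on input `x` shift the window left and append `x`. Accept when the buffered window has length 2 and begins with `1`.
With 7 states:
        0   1  
>  q0   q1  q2 
   q1   q3  q4 
   q2   q5  q6 
   q3   q3  q4 
   q4   q5  q6 
 * q5   q3  q4 
 * q6   q5  q6 
(> = start, * = accepting)

start=q0; accept=q5,q6; q0-0->q1; q0-1->q2; q1-0->q3; q1-1->q4; q2-0->q5; q2-1->q6; q3-0->q3; q3-1->q4; q4-0->q5; q4-1->q6; q5-0->q3; q5-1->q4; q6-0->q5; q6-1->q6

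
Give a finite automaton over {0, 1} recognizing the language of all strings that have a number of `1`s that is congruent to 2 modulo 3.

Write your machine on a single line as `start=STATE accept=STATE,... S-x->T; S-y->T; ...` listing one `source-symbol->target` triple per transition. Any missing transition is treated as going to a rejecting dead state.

The only thing that matters is how many `1`s have appeared, reduced mod 3. Use one state per residue: q0 for 0, …, q2 for 2. Reading `1` moves to the next residue; anything else stays put. q2 is accepting.
        0   1  
>  q0   q0  q1 
   q1   q1  q2 
 * q2   q2  q0 
(> = start, * = accepting)

start=q0; accept=q2; q0-0->q0; q0-1->q1; q1-0->q1; q1-1->q2; q2-0->q2; q2-1->q0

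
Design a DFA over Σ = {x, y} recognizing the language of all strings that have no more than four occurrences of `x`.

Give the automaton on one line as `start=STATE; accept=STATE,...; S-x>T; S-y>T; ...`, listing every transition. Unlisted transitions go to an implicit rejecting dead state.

start=q0; accept=q0,q1,q2,q3,q4; q0-x>q1; q0-y>q0; q1-x>q2; q1-y>q1; q2-x>q3; q2-y>q2; q3-x>q4; q3-y>q3; q4-x>q5; q4-y>q4; q5-x>q5; q5-y>q5

Only the number of `x`s matters, and only up to 5. Make a chain q0 → q1 → q2 → q3 → q4 → q5 advanced by each `x` (with q5 absorbing); every other symbol self-loops. The accepting set is {q0, q1, q2, q3, q4}.
A 6-state machine:
        x   y  
>* q0   q1  q0 
 * q1   q2  q1 
 * q2   q3  q2 
 * q3   q4  q3 
 * q4   q5  q4 
   q5   q5  q5 
(> = start, * = accepting)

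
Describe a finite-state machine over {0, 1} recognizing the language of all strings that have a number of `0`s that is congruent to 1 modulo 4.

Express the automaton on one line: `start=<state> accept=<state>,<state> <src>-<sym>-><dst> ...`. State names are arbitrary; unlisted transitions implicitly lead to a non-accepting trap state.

start=q0 accept=q1 q0-0->q1 q0-1->q0 q1-0->q2 q1-1->q1 q2-0->q3 q2-1->q2 q3-0->q0 q3-1->q3

Keep the running count of `0`s modulo 4: each `0` advances along the cycle q0 → q1 → q2 → q3 → q0 while other symbols loop. Accept at q1.
A 4-state machine:
        0   1  
>  q0   q1  q0 
 * q1   q2  q1 
   q2   q3  q2 
   q3   q0  q3 
(> = start, * = accepting)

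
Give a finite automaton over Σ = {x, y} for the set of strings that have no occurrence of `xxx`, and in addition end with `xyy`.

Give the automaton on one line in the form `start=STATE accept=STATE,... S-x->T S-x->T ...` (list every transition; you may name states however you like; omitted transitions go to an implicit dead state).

start=s0 accept=s5 s0-x->s1 s0-y->s0 s1-x->s2 s1-y->s3 s2-x->s4 s2-y->s3 s3-x->s1 s3-y->s5 s4-x->s4 s4-y->s6 s5-x->s1 s5-y->s0 s6-x->s4 s6-y->s7 s7-x->s4 s7-y->s8 s8-x->s4 s8-y->s8

Handle the two conditions separately and then intersect. One (4 states) tracks partial matches of the forbidden pattern `xxx`; the other (4 states) tracks how much of the suffix `xyy` has currently been matched. Each combined state is a pair, one component from each; accept when both components accept.
With 9 states:
        x   y  
>  s0   s1  s0 
   s1   s2  s3 
   s2   s4  s3 
   s3   s1  s5 
   s4   s4  s6 
 * s5   s1  s0 
   s6   s4  s7 
   s7   s4  s8 
   s8   s4  s8 
(> = start, * = accepting)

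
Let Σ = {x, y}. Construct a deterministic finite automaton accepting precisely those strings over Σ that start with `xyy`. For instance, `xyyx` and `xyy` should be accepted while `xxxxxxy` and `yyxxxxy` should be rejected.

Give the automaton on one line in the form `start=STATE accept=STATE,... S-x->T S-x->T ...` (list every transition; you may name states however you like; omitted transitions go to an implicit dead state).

Walk along `xyy` while the input agrees: from S0 take `x` to S1, and so on. Any deviation drops to the rejecting sink S4. Once S3 is reached the prefix is confirmed and every continuation is accepted.
A 5-state machine:
        x   y  
>  S0   S1  S4 
   S1   S4  S2 
   S2   S4  S3 
 * S3   S3  S3 
   S4   S4  S4 
(> = start, * = accepting)

start=S0 accept=S3 S0-x->S1 S0-y->S4 S1-x->S4 S1-y->S2 S2-x->S4 S2-y->S3 S3-x->S3 S3-y->S3 S4-x->S4 S4-y->S4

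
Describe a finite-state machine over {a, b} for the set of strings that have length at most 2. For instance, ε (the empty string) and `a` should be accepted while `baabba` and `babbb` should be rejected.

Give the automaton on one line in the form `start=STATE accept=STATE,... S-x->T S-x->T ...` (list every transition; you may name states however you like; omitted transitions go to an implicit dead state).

Count input length up to 3: every symbol moves from S0 toward S3, which means 'more than 2' and absorbs. Accept from {S0, S1, S2}.
With 4 states:
        a   b  
>* S0   S1  S1 
 * S1   S2  S2 
 * S2   S3  S3 
   S3   S3  S3 
(> = start, * = accepting)

start=S0 accept=S0,S1,S2 S0-a->S1 S0-b->S1 S1-a->S2 S1-b->S2 S2-a->S3 S2-b->S3 S3-a->S3 S3-b->S3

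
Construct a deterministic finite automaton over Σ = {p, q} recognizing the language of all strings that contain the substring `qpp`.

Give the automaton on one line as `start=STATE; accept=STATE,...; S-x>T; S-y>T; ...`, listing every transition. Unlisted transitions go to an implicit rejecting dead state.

start=S0; accept=S3; S0-p>S0; S0-q>S1; S1-p>S2; S1-q>S1; S2-p>S3; S2-q>S1; S3-p>S3; S3-q>S3

States S0..S2 record the length of the longest prefix of `qpp` that matches the current input suffix. Reaching S3 means `qpp` has been seen, and we stay there forever. Accept from S3.
A 4-state machine:
        p   q  
>  S0   S0  S1 
   S1   S2  S1 
   S2   S3  S1 
 * S3   S3  S3 
(> = start, * = accepting)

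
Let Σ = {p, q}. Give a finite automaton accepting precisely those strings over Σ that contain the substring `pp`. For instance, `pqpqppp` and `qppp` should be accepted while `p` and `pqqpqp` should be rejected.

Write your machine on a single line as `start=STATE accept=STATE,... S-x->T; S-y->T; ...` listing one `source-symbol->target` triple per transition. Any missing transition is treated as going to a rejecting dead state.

start=s0; accept=s2; s0-p->s1; s0-q->s0; s1-p->s2; s1-q->s0; s2-p->s2; s2-q->s2

States s0..s1 record the length of the longest prefix of `pp` that matches the current input suffix. Reaching s2 means `pp` has been seen, and we stay there forever. Accept from s2.
3 states suffice.
        p   q  
>  s0   s1  s0 
   s1   s2  s0 
 * s2   s2  s2 
(> = start, * = accepting)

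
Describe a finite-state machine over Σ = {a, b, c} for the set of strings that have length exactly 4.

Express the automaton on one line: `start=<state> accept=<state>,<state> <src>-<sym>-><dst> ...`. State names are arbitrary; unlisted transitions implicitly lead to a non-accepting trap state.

start=s0 accept=s4 s0-a->s1 s0-b->s1 s0-c->s1 s1-a->s2 s1-b->s2 s1-c->s2 s2-a->s3 s2-b->s3 s2-c->s3 s3-a->s4 s3-b->s4 s3-c->s4 s4-a->s5 s4-b->s5 s4-c->s5 s5-a->s5 s5-b->s5 s5-c->s5

Count input length up to 5: every symbol moves from s0 toward s5, which means 'more than 4' and absorbs. Accept from {s4}.
6 states suffice.
        a   b   c  
>  s0   s1  s1  s1 
   s1   s2  s2  s2 
   s2   s3  s3  s3 
   s3   s4  s4  s4 
 * s4   s5  s5  s5 
   s5   s5  s5  s5 
(> = start, * = accepting)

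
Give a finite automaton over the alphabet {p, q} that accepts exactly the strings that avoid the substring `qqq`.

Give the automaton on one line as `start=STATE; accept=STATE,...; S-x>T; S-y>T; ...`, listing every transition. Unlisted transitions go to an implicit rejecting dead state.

Track partial matches of the forbidden pattern `qqq`. State S3 is a dead state reached once `qqq` has occurred; every other state accepts. S0 means no part of `qqq` is currently matched.
A 4-state machine:
        p   q  
>* S0   S0  S1 
 * S1   S0  S2 
 * S2   S0  S3 
   S3   S3  S3 
(> = start, * = accepting)

start=S0; accept=S0,S1,S2; S0-p>S0; S0-q>S1; S1-p>S0; S1-q>S2; S2-p>S0; S2-q>S3; S3-p>S3; S3-q>S3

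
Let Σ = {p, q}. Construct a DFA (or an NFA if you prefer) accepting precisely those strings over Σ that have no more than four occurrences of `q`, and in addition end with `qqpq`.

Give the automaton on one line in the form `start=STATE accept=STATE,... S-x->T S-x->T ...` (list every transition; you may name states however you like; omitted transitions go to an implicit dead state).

start=s0 accept=s8 s0-p->s0 s0-q->s1 s1-p->s2 s1-q->s3 s2-p->s2 s2-q->s4 s3-p->s5 s3-q->s6 s4-p->s7 s4-q->s6 s5-p->s7 s5-q->s8 s6-p->s5 s6-q->s7 s7-p->s7 s7-q->s7 s8-p->s7 s8-q->s7

Handle the two conditions separately and then intersect. The first has 6 states tracking the count of `q`s, saturating at 5; the second has 5 states tracking how much of the suffix `qqpq` has currently been matched. A product state is a pair (one from each), accepting exactly when both do. After merging equivalent states the machine shrinks.
A 9-state machine:
        p   q  
>  s0   s0  s1 
   s1   s2  s3 
   s2   s2  s4 
   s3   s5  s6 
   s4   s7  s6 
   s5   s7  s8 
   s6   s5  s7 
   s7   s7  s7 
 * s8   s7  s7 
(> = start, * = accepting)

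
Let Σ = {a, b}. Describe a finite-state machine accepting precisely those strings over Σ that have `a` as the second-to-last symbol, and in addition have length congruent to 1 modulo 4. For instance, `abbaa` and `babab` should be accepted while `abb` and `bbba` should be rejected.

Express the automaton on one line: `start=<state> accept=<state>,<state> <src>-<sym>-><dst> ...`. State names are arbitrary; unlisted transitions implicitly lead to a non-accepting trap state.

Handle the two conditions separately and then intersect. The first has 7 states tracking the last 2 symbols read; the second has 4 states tracking the input length modulo 4. A product state is a pair (one from each), accepting exactly when both do.
A 19-state machine:
          a    b  
>  q0     q1   q2 
   q1     q3   q4 
   q2     q5   q6 
   q3     q7   q8 
   q4     q9  q10 
   q5     q7   q8 
   q6     q9  q10 
   q7    q11  q12 
   q8    q13  q14 
   q9    q11  q12 
   q10   q13  q14 
   q11   q15  q16 
   q12   q17  q18 
   q13   q15  q16 
   q14   q17  q18 
 * q15    q3   q4 
 * q16    q5   q6 
   q17    q3   q4 
   q18    q5   q6 
(> = start, * = accepting)

start=q0 accept=q15,q16 q0-a->q1 q0-b->q2 q1-a->q3 q1-b->q4 q2-a->q5 q2-b->q6 q3-a->q7 q3-b->q8 q4-a->q9 q4-b->q10 q5-a->q7 q5-b->q8 q6-a->q9 q6-b->q10 q7-a->q11 q7-b->q12 q8-a->q13 q8-b->q14 q9-a->q11 q9-b->q12 q10-a->q13 q10-b->q14 q11-a->q15 q11-b->q16 q12-a->q17 q12-b->q18 q13-a->q15 q13-b->q16 q14-a->q17 q14-b->q18 q15-a->q3 q15-b->q4 q16-a->q5 q16-b->q6 q17-a->q3 q17-b->q4 q18-a->q5 q18-b->q6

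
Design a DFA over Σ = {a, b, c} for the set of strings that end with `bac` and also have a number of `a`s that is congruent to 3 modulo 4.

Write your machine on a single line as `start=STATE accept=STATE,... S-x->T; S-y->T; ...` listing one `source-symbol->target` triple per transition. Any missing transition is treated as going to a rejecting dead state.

Handle the two conditions separately and then intersect. One (4 states) tracks how much of the suffix `bac` has currently been matched; the other (4 states) tracks the count of `a`s modulo 4. Each combined state is a pair, one component from each; accept when both components accept. Minimizing collapses redundant product states.
A 7-state machine:
        a   b   c  
>  q0   q1  q0  q0 
   q1   q2  q1  q1 
   q2   q3  q4  q2 
   q3   q0  q3  q3 
   q4   q5  q4  q2 
   q5   q0  q3  q6 
 * q6   q0  q3  q3 
(> = start, * = accepting)

start=q0; accept=q6; q0-a->q1; q0-b->q0; q0-c->q0; q1-a->q2; q1-b->q1; q1-c->q1; q2-a->q3; q2-b->q4; q2-c->q2; q3-a->q0; q3-b->q3; q3-c->q3; q4-a->q5; q4-b->q4; q4-c->q2; q5-a->q0; q5-b->q3; q5-c->q6; q6-a->q0; q6-b->q3; q6-c->q3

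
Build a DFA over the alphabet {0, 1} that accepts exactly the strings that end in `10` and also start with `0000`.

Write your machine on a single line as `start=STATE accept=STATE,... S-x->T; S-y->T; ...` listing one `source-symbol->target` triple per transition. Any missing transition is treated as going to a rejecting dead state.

start=q0; accept=q7; q0-0->q1; q0-1->q2; q1-0->q3; q1-1->q2; q2-0->q2; q2-1->q2; q3-0->q4; q3-1->q2; q4-0->q5; q4-1->q2; q5-0->q5; q5-1->q6; q6-0->q7; q6-1->q6; q7-0->q5; q7-1->q6

Handle the two conditions separately and then intersect. One (3 states) tracks how much of the suffix `10` has currently been matched; the other (6 states) tracks whether the input so far still matches the prefix `0000`. Each combined state is a pair, one component from each; accept when both components accept. Equivalent product states are then merged.
An 8-state machine:
        0   1  
>  q0   q1  q2 
   q1   q3  q2 
   q2   q2  q2 
   q3   q4  q2 
   q4   q5  q2 
   q5   q5  q6 
   q6   q7  q6 
 * q7   q5  q6 
(> = start, * = accepting)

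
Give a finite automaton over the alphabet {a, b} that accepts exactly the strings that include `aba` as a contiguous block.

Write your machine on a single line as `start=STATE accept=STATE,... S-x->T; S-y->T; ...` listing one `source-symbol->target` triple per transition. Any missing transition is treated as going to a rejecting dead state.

start=s0; accept=s3; s0-a->s1; s0-b->s0; s1-a->s1; s1-b->s2; s2-a->s3; s2-b->s0; s3-a->s3; s3-b->s3

States s0..s2 record the length of the longest prefix of `aba` that matches the current input suffix. Reaching s3 means `aba` has been seen, and we stay there forever. Accept from s3.
A 4-state machine:
        a   b  
>  s0   s1  s0 
   s1   s1  s2 
   s2   s3  s0 
 * s3   s3  s3 
(> = start, * = accepting)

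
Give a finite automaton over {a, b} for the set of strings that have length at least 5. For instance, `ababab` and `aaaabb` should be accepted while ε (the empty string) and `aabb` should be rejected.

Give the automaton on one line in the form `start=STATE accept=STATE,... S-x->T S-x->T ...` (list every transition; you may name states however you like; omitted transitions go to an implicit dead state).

We only need to distinguish lengths 0, 1, …, 5, and '>5'. Chain s0 → s1 → s2 → s3 → s4 → s5 → s6 on every symbol, with s6 looping. Accepting states: {s5, s6}.
With 7 states:
        a   b  
>  s0   s1  s1 
   s1   s2  s2 
   s2   s3  s3 
   s3   s4  s4 
   s4   s5  s5 
 * s5   s6  s6 
 * s6   s6  s6 
(> = start, * = accepting)

start=s0 accept=s5,s6 s0-a->s1 s0-b->s1 s1-a->s2 s1-b->s2 s2-a->s3 s2-b->s3 s3-a->s4 s3-b->s4 s4-a->s5 s4-b->s5 s5-a->s6 s5-b->s6 s6-a->s6 s6-b->s6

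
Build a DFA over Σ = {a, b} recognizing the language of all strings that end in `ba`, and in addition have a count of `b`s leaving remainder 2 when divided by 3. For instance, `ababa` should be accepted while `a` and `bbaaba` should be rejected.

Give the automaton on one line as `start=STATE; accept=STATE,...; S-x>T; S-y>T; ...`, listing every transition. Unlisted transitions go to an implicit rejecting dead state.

Run two small machines in parallel and take their product. One (3 states) tracks how much of the suffix `ba` has currently been matched; the other (3 states) tracks the count of `b`s modulo 3. Each combined state is a pair, one component from each; accept when both components accept. Minimizing collapses redundant product states.
With 5 states:
        a   b  
>  q0   q0  q1 
   q1   q1  q2 
   q2   q3  q0 
 * q3   q4  q0 
   q4   q4  q0 
(> = start, * = accepting)

start=q0; accept=q3; q0-a>q0; q0-b>q1; q1-a>q1; q1-b>q2; q2-a>q3; q2-b>q0; q3-a>q4; q3-b>q0; q4-a>q4; q4-b>q0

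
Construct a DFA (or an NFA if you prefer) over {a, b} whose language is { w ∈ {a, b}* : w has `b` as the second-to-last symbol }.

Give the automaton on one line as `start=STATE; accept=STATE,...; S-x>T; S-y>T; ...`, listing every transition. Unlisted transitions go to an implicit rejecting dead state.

start=S0; accept=S5,S6; S0-a>S1; S0-b>S2; S1-a>S3; S1-b>S4; S2-a>S5; S2-b>S6; S3-a>S3; S3-b>S4; S4-a>S5; S4-b>S6; S5-a>S3; S5-b>S4; S6-a>S5; S6-b>S6

A DFA must remember the last 2 symbols (since which symbol is second-to-last isn't known until the input ends). Use one state per possible window of the last ≤2 symbols; accept from those whose window starts with `b`.
7 states suffice.
        a   b  
>  S0   S1  S2 
   S1   S3  S4 
   S2   S5  S6 
   S3   S3  S4 
   S4   S5  S6 
 * S5   S3  S4 
 * S6   S5  S6 
(> = start, * = accepting)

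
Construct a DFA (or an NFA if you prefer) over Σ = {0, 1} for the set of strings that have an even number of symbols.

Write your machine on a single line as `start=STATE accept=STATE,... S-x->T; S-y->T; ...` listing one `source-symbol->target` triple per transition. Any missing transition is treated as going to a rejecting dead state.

start=q0; accept=q0; q0-0->q1; q0-1->q1; q1-0->q0; q1-1->q0

Count input length modulo 2: every symbol advances one step around the cycle q0 → q1 → q0. Accept at q0.
With 2 states:
        0   1  
>* q0   q1  q1 
   q1   q0  q0 
(> = start, * = accepting)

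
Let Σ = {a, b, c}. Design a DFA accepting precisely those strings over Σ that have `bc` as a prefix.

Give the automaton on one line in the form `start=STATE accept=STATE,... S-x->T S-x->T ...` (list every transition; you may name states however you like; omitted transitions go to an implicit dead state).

start=S0 accept=S2 S0-a->S3 S0-b->S1 S0-c->S3 S1-a->S3 S1-b->S3 S1-c->S2 S2-a->S2 S2-b->S2 S2-c->S2 S3-a->S3 S3-b->S3 S3-c->S3

Walk along `bc` while the input agrees: from S0 take `b` to S1, and so on. Any deviation drops to the rejecting sink S3. Once S2 is reached the prefix is confirmed and every continuation is accepted.
4 states suffice.
        a   b   c  
>  S0   S3  S1  S3 
   S1   S3  S3  S2 
 * S2   S2  S2  S2 
   S3   S3  S3  S3 
(> = start, * = accepting)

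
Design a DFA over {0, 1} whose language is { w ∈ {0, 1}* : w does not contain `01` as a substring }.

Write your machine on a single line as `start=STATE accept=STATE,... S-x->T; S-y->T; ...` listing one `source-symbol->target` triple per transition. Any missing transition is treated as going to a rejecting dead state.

start=s0; accept=s0,s1; s0-0->s1; s0-1->s0; s1-0->s1; s1-1->s2; s2-0->s2; s2-1->s2

This is the complement of 'contains `01`'. Use the same substring-matching states — s0 through s2 holding how much of `01` has just been matched — but flip the accepting set: everything except the trap s2 accepts.
        0   1  
>* s0   s1  s0 
 * s1   s1  s2 
   s2   s2  s2 
(> = start, * = accepting)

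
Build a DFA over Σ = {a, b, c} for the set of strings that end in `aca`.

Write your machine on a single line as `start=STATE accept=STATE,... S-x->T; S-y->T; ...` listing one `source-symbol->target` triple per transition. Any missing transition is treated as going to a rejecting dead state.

Remember how much of `aca` the current input suffix matches. State s0 means no match yet; s1 means the last symbol is `a`; s2 means the last 2 symbols are `ac`; s3 means the last 3 symbols are `aca`. Only s3 accepts. On a mismatch, fall back to the longest proper suffix that is still a prefix of `aca`.
With 4 states:
        a   b   c  
>  s0   s1  s0  s0 
   s1   s1  s0  s2 
   s2   s3  s0  s0 
 * s3   s1  s0  s2 
(> = start, * = accepting)

start=s0; accept=s3; s0-a->s1; s0-b->s0; s0-c->s0; s1-a->s1; s1-b->s0; s1-c->s2; s2-a->s3; s2-b->s0; s2-c->s0; s3-a->s1; s3-b->s0; s3-c->s2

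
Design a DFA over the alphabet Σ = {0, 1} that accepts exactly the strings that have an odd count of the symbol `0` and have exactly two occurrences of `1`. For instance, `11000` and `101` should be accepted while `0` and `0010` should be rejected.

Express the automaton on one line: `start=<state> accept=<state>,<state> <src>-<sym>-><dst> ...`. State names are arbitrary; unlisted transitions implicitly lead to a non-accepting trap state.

start=q0 accept=q5 q0-0->q1 q0-1->q2 q1-0->q0 q1-1->q3 q2-0->q3 q2-1->q4 q3-0->q2 q3-1->q5 q4-0->q5 q4-1->q6 q5-0->q4 q5-1->q6 q6-0->q6 q6-1->q6

Build one automaton per condition and run them in lockstep. One (2 states) tracks the count of `0`s modulo 2; the other (4 states) tracks the count of `1`s, saturating at 3. Each combined state is a pair, one component from each; accept when both components accept. Minimizing collapses redundant product states.
A 7-state machine:
        0   1  
>  q0   q1  q2 
   q1   q0  q3 
   q2   q3  q4 
   q3   q2  q5 
   q4   q5  q6 
 * q5   q4  q6 
   q6   q6  q6 
(> = start, * = accepting)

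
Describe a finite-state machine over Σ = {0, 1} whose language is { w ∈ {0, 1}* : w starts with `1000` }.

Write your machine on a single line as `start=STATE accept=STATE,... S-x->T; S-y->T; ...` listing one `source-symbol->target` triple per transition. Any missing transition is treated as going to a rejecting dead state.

start=S0; accept=S4; S0-0->S5; S0-1->S1; S1-0->S2; S1-1->S5; S2-0->S3; S2-1->S5; S3-0->S4; S3-1->S5; S4-0->S4; S4-1->S4; S5-0->S5; S5-1->S5

Check the first 4 symbols one by one: S0 through S3 record how many have matched `1000` so far; any wrong symbol goes to the dead state S5. After all 4 match we enter the accepting sink S4.
With 6 states:
        0   1  
>  S0   S5  S1 
   S1   S2  S5 
   S2   S3  S5 
   S3   S4  S5 
 * S4   S4  S4 
   S5   S5  S5 
(> = start, * = accepting)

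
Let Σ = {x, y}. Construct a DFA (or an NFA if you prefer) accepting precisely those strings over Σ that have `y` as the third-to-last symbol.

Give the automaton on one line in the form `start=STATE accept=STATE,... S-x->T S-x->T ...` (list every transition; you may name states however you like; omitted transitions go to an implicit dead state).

Because acceptance depends on a position counted from the end, the machine has to buffer the most recent 3 symbols. Make each state the string of the last up-to-3 symbols read; on input `x` shift the window left and append `x`. Accept when the buffered window has length 3 and begins with `y`.
A 15-state machine:
          x    y  
>  q0     q1   q2 
   q1     q3   q4 
   q2     q5   q6 
   q3     q7   q8 
   q4     q9  q10 
   q5    q11  q12 
   q6    q13  q14 
   q7     q7   q8 
   q8     q9  q10 
   q9    q11  q12 
   q10   q13  q14 
 * q11    q7   q8 
 * q12    q9  q10 
 * q13   q11  q12 
 * q14   q13  q14 
(> = start, * = accepting)

start=q0 accept=q11,q12,q13,q14 q0-x->q1 q0-y->q2 q1-x->q3 q1-y->q4 q2-x->q5 q2-y->q6 q3-x->q7 q3-y->q8 q4-x->q9 q4-y->q10 q5-x->q11 q5-y->q12 q6-x->q13 q6-y->q14 q7-x->q7 q7-y->q8 q8-x->q9 q8-y->q10 q9-x->q11 q9-y->q12 q10-x->q13 q10-y->q14 q11-x->q7 q11-y->q8 q12-x->q9 q12-y->q10 q13-x->q11 q13-y->q12 q14-x->q13 q14-y->q14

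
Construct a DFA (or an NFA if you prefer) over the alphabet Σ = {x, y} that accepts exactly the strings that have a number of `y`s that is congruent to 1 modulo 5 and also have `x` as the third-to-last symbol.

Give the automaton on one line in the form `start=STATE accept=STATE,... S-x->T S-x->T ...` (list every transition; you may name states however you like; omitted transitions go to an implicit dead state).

start=s0 accept=s7,s8,s11,s15 s0-x->s1 s0-y->s2 s1-x->s3 s1-y->s4 s2-x->s5 s2-y->s6 s3-x->s3 s3-y->s7 s4-x->s8 s4-y->s6 s5-x->s9 s5-y->s6 s6-x->s6 s6-y->s10 s7-x->s8 s7-y->s6 s8-x->s9 s8-y->s6 s9-x->s11 s9-y->s6 s10-x->s10 s10-y->s12 s11-x->s11 s11-y->s6 s12-x->s13 s12-y->s0 s13-x->s13 s13-y->s14 s14-x->s1 s14-y->s15 s15-x->s5 s15-y->s6

Build one automaton per condition and run them in lockstep. The first has 5 states tracking the count of `y`s modulo 5; the second has 15 states tracking the last 3 symbols read. A product state is a pair (one from each), accepting exactly when both do. Minimizing collapses redundant product states.
With 16 states:
          x    y  
>  s0     s1   s2 
   s1     s3   s4 
   s2     s5   s6 
   s3     s3   s7 
   s4     s8   s6 
   s5     s9   s6 
   s6     s6  s10 
 * s7     s8   s6 
 * s8     s9   s6 
   s9    s11   s6 
   s10   s10  s12 
 * s11   s11   s6 
   s12   s13   s0 
   s13   s13  s14 
   s14    s1  s15 
 * s15    s5   s6 
(> = start, * = accepting)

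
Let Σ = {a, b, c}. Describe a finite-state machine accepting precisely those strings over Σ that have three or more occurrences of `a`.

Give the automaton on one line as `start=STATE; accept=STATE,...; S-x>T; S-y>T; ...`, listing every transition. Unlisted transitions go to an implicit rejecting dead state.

Count `a`s, saturating at 4: states S0 through S3 mean 0 through 3 `a`s seen; S4 means more than 3. Each `a` increments (capped at S4); other symbols loop. Accept from {S3, S4}.
A 5-state machine:
        a   b   c  
>  S0   S1  S0  S0 
   S1   S2  S1  S1 
   S2   S3  S2  S2 
 * S3   S4  S3  S3 
 * S4   S4  S4  S4 
(> = start, * = accepting)

start=S0; accept=S3,S4; S0-a>S1; S0-b>S0; S0-c>S0; S1-a>S2; S1-b>S1; S1-c>S1; S2-a>S3; S2-b>S2; S2-c>S2; S3-a>S4; S3-b>S3; S3-c>S3; S4-a>S4; S4-b>S4; S4-c>S4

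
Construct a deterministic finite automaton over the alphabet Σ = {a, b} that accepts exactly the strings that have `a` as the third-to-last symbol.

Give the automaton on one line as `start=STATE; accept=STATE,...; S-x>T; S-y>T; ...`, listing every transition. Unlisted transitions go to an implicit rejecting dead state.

A DFA must remember the last 3 symbols (since which symbol is third-to-last isn't known until the input ends). Use one state per possible window of the last ≤3 symbols; accept from those whose window starts with `a`.
A 15-state machine:
          a    b  
>  s0     s1   s2 
   s1     s3   s4 
   s2     s5   s6 
   s3     s7   s8 
   s4     s9  s10 
   s5    s11  s12 
   s6    s13  s14 
 * s7     s7   s8 
 * s8     s9  s10 
 * s9    s11  s12 
 * s10   s13  s14 
   s11    s7   s8 
   s12    s9  s10 
   s13   s11  s12 
   s14   s13  s14 
(> = start, * = accepting)

start=s0; accept=s7,s8,s9,s10; s0-a>s1; s0-b>s2; s1-a>s3; s1-b>s4; s2-a>s5; s2-b>s6; s3-a>s7; s3-b>s8; s4-a>s9; s4-b>s10; s5-a>s11; s5-b>s12; s6-a>s13; s6-b>s14; s7-a>s7; s7-b>s8; s8-a>s9; s8-b>s10; s9-a>s11; s9-b>s12; s10-a>s13; s10-b>s14; s11-a>s7; s11-b>s8; s12-a>s9; s12-b>s10; s13-a>s11; s13-b>s12; s14-a>s13; s14-b>s14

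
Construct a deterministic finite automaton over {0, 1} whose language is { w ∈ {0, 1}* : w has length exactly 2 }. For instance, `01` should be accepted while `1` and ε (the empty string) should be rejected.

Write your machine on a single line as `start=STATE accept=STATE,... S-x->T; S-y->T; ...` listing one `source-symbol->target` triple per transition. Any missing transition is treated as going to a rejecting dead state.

We only need to distinguish lengths 0, 1, …, 2, and '>2'. Chain q0 → q1 → q2 → q3 on every symbol, with q3 looping. Accepting states: {q2}.
4 states suffice.
        0   1  
>  q0   q1  q1 
   q1   q2  q2 
 * q2   q3  q3 
   q3   q3  q3 
(> = start, * = accepting)

start=q0; accept=q2; q0-0->q1; q0-1->q1; q1-0->q2; q1-1->q2; q2-0->q3; q2-1->q3; q3-0->q3; q3-1->q3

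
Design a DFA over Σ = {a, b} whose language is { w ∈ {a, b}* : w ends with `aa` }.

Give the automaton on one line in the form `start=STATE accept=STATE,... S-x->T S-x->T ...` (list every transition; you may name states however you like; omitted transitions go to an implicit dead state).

start=s0 accept=s2 s0-a->s1 s0-b->s0 s1-a->s2 s1-b->s0 s2-a->s2 s2-b->s0

Let each state record the length of the longest suffix of the input read so far that is also a prefix of `aa`. s1 means the last symbol is `a`; s2 means the last 2 symbols are `aa`. Accept only at s2, where the string currently ends in `aa`.
With 3 states:
        a   b  
>  s0   s1  s0 
   s1   s2  s0 
 * s2   s2  s0 
(> = start, * = accepting)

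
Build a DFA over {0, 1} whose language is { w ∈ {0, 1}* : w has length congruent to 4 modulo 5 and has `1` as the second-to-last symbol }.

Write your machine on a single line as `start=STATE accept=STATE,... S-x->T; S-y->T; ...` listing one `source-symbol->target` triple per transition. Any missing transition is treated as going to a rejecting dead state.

start=A; accept=G; A-0->B; A-1->B; B-0->C; B-1->C; C-0->D; C-1->E; D-0->F; D-1->F; E-0->G; E-1->G; F-0->A; F-1->A; G-0->A; G-1->A

Run two small machines in parallel and take their product. One (5 states) tracks the input length modulo 5; the other (7 states) tracks the last 2 symbols read. Each combined state is a pair, one component from each; accept when both components accept. After merging equivalent states the machine shrinks.
       0  1 
>  A   B  B 
   B   C  C 
   C   D  E 
   D   F  F 
   E   G  G 
   F   A  A 
 * G   A  A 
(> = start, * = accepting)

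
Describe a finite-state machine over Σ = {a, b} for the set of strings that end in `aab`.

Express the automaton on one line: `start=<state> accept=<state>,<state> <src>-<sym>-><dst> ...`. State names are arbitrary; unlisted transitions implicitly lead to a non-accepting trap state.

start=q0 accept=q3 q0-a->q1 q0-b->q0 q1-a->q2 q1-b->q0 q2-a->q2 q2-b->q3 q3-a->q1 q3-b->q0

Let each state record the length of the longest suffix of the input read so far that is also a prefix of `aab`. q1 means the last symbol is `a`; q2 means the last 2 symbols are `aa`; q3 means the last 3 symbols are `aab`. Accept only at q3, where the string currently ends in `aab`.
4 states suffice.
        a   b  
>  q0   q1  q0 
   q1   q2  q0 
   q2   q2  q3 
 * q3   q1  q0 
(> = start, * = accepting)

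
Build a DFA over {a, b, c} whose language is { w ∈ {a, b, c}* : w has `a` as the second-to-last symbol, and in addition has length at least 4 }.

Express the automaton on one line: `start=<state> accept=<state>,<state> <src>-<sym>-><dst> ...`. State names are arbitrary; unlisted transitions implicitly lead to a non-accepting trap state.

Build one automaton per condition and run them in lockstep. The first has 13 states tracking the last 2 symbols read; the second has 6 states tracking the input length, saturating at 5. A product state is a pair (one from each), accepting exactly when both do. Minimizing collapses redundant product states.
With 6 states:
        a   b   c  
>  S0   S1  S1  S1 
   S1   S2  S2  S2 
   S2   S3  S2  S2 
   S3   S4  S5  S5 
 * S4   S4  S5  S5 
 * S5   S3  S2  S2 
(> = start, * = accepting)

start=S0 accept=S4,S5 S0-a->S1 S0-b->S1 S0-c->S1 S1-a->S2 S1-b->S2 S1-c->S2 S2-a->S3 S2-b->S2 S2-c->S2 S3-a->S4 S3-b->S5 S3-c->S5 S4-a->S4 S4-b->S5 S4-c->S5 S5-a->S3 S5-b->S2 S5-c->S2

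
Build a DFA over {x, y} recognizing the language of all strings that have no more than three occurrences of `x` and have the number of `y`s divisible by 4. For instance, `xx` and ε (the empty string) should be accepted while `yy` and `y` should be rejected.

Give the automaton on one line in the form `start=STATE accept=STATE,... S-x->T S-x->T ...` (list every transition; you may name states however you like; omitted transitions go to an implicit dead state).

start=s0 accept=s0,s1,s3,s6 s0-x->s1 s0-y->s2 s1-x->s3 s1-y->s4 s2-x->s4 s2-y->s5 s3-x->s6 s3-y->s7 s4-x->s7 s4-y->s8 s5-x->s8 s5-y->s9 s6-x->s10 s6-y->s11 s7-x->s11 s7-y->s12 s8-x->s12 s8-y->s13 s9-x->s13 s9-y->s0 s10-x->s10 s10-y->s10 s11-x->s10 s11-y->s14 s12-x->s14 s12-y->s15 s13-x->s15 s13-y->s1 s14-x->s10 s14-y->s16 s15-x->s16 s15-y->s3 s16-x->s10 s16-y->s6

Build one automaton per condition and run them in lockstep. One (5 states) tracks the count of `x`s, saturating at 4; the other (4 states) tracks the count of `y`s modulo 4. Each combined state is a pair, one component from each; accept when both components accept. Minimizing collapses redundant product states.
With 17 states:
          x    y  
>* s0     s1   s2 
 * s1     s3   s4 
   s2     s4   s5 
 * s3     s6   s7 
   s4     s7   s8 
   s5     s8   s9 
 * s6    s10  s11 
   s7    s11  s12 
   s8    s12  s13 
   s9    s13   s0 
   s10   s10  s10 
   s11   s10  s14 
   s12   s14  s15 
   s13   s15   s1 
   s14   s10  s16 
   s15   s16   s3 
   s16   s10   s6 
(> = start, * = accepting)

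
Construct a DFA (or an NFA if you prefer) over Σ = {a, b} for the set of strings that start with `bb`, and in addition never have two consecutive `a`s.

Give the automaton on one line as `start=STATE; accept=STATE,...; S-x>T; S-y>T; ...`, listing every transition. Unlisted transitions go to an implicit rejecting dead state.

start=s0; accept=s5,s6; s0-a>s1; s0-b>s2; s1-a>s3; s1-b>s4; s2-a>s1; s2-b>s5; s3-a>s3; s3-b>s3; s4-a>s1; s4-b>s4; s5-a>s6; s5-b>s5; s6-a>s7; s6-b>s5; s7-a>s7; s7-b>s7

Run two small machines in parallel and take their product. One (4 states) tracks whether the input so far still matches the prefix `bb`; the other (3 states) tracks partial matches of the forbidden pattern `aa`. Each combined state is a pair, one component from each; accept when both components accept.
With 8 states:
        a   b  
>  s0   s1  s2 
   s1   s3  s4 
   s2   s1  s5 
   s3   s3  s3 
   s4   s1  s4 
 * s5   s6  s5 
 * s6   s7  s5 
   s7   s7  s7 
(> = start, * = accepting)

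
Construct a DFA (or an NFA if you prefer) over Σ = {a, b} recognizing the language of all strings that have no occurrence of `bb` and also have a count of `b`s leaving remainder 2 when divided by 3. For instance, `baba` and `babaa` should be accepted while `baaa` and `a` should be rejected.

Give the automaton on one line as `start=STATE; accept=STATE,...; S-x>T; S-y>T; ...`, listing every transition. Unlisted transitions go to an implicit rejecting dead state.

start=q0; accept=q4,q6; q0-a>q0; q0-b>q1; q1-a>q2; q1-b>q3; q2-a>q2; q2-b>q4; q3-a>q3; q3-b>q5; q4-a>q6; q4-b>q5; q5-a>q5; q5-b>q7; q6-a>q6; q6-b>q8; q7-a>q7; q7-b>q3; q8-a>q0; q8-b>q7

Run two small machines in parallel and take their product. One (3 states) tracks partial matches of the forbidden pattern `bb`; the other (3 states) tracks the count of `b`s modulo 3. Each combined state is a pair, one component from each; accept when both components accept.
With 9 states:
        a   b  
>  q0   q0  q1 
   q1   q2  q3 
   q2   q2  q4 
   q3   q3  q5 
 * q4   q6  q5 
   q5   q5  q7 
 * q6   q6  q8 
   q7   q7  q3 
   q8   q0  q7 
(> = start, * = accepting)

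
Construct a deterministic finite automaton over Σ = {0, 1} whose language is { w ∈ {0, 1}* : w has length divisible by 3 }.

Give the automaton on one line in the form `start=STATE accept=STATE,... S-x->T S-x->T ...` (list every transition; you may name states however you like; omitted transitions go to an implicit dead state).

start=s0 accept=s0 s0-0->s1 s0-1->s1 s1-0->s2 s1-1->s2 s2-0->s0 s2-1->s0

Only the length mod 3 matters, so use a 3-cycle: from any state, every input symbol moves to the next state, wrapping s2 back to s0. Mark s0 accepting.
A 3-state machine:
        0   1  
>* s0   s1  s1 
   s1   s2  s2 
   s2   s0  s0 
(> = start, * = accepting)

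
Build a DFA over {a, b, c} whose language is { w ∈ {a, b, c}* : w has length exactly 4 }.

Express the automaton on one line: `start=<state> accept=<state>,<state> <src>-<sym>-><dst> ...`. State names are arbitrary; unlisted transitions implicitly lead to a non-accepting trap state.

start=q0 accept=q4 q0-a->q1 q0-b->q1 q0-c->q1 q1-a->q2 q1-b->q2 q1-c->q2 q2-a->q3 q2-b->q3 q2-c->q3 q3-a->q4 q3-b->q4 q3-c->q4 q4-a->q5 q4-b->q5 q4-c->q5 q5-a->q5 q5-b->q5 q5-c->q5

Count input length up to 5: every symbol moves from q0 toward q5, which means 'more than 4' and absorbs. Accept from {q4}.
        a   b   c  
>  q0   q1  q1  q1 
   q1   q2  q2  q2 
   q2   q3  q3  q3 
   q3   q4  q4  q4 
 * q4   q5  q5  q5 
   q5   q5  q5  q5 
(> = start, * = accepting)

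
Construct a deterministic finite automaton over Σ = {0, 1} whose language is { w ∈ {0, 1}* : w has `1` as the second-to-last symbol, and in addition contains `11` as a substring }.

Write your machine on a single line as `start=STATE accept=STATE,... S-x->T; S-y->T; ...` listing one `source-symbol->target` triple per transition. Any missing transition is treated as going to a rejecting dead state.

Build one automaton per condition and run them in lockstep. One (7 states) tracks the last 2 symbols read; the other (3 states) tracks whether and how much of `11` has been seen. Each combined state is a pair, one component from each; accept when both components accept.
A 10-state machine:
        0   1  
>  s0   s1  s2 
   s1   s3  s4 
   s2   s5  s6 
   s3   s3  s4 
   s4   s5  s6 
   s5   s3  s4 
 * s6   s7  s6 
 * s7   s8  s9 
   s8   s8  s9 
   s9   s7  s6 
(> = start, * = accepting)

start=s0; accept=s6,s7; s0-0->s1; s0-1->s2; s1-0->s3; s1-1->s4; s2-0->s5; s2-1->s6; s3-0->s3; s3-1->s4; s4-0->s5; s4-1->s6; s5-0->s3; s5-1->s4; s6-0->s7; s6-1->s6; s7-0->s8; s7-1->s9; s8-0->s8; s8-1->s9; s9-0->s7; s9-1->s6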